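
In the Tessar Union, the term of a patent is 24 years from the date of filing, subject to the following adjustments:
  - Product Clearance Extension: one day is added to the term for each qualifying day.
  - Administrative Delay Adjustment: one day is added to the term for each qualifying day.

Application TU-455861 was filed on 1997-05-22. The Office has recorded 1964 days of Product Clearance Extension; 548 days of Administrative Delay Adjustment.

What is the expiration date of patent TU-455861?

Base term: filing date + 24 years → 22 May 2021.
Product Clearance Extension: +1964 days → 7 October 2026.
Administrative Delay Adjustment: +548 days → 7 April 2028.

April 7, 2028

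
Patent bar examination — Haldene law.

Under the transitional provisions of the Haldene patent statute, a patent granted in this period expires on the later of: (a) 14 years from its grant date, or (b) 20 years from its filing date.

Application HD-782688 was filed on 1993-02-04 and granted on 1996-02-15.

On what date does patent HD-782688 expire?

(a) grant + 14 years → 15 February 2010.
(b) filing + 20 years → 4 February 2013.
Later of the two: 4 February 2013.

2013-02-04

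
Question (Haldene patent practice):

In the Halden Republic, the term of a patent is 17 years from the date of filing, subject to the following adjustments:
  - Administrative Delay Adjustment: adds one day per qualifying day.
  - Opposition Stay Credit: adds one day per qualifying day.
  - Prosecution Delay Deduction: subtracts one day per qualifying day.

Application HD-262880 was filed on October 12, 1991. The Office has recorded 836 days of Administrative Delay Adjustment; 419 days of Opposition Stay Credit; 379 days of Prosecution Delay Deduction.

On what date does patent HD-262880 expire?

Base term: filing date + 17 years → 12 October 2008.
Administrative Delay Adjustment: +836 days → 26 January 2011.
Opposition Stay Credit: +419 days → 20 March 2012.
Prosecution Delay Deduction: −379 days → 7 March 2011.

March 7, 2011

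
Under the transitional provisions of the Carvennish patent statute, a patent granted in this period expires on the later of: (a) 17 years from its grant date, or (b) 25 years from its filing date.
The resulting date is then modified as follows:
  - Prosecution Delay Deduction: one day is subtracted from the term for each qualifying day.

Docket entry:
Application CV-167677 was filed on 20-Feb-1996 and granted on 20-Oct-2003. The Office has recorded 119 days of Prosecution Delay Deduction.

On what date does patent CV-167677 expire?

(a) grant + 17 years → 20 October 2020.
(b) filing + 25 years → 20 February 2021.
Later of the two: 20 February 2021.
Prosecution Delay Deduction: −119 days → 24 October 2020.

2020-10-24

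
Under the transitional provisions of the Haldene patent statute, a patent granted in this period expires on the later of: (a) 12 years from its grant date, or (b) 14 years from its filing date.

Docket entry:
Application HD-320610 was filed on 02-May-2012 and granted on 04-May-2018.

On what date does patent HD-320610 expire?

(a) grant + 12 years → 4 May 2030.
(b) filing + 14 years → 2 May 2026.
Later of the two: 4 May 2030.

May 4, 2030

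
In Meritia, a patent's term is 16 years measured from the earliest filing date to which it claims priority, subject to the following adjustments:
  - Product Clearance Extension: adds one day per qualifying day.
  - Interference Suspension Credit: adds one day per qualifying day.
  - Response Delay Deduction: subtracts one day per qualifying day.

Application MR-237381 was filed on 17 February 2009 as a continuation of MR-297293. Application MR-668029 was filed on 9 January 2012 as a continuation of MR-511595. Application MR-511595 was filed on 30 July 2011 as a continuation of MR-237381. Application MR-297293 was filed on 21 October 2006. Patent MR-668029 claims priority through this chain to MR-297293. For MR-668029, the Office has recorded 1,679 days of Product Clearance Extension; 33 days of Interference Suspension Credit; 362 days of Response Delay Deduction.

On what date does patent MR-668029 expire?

Earliest priority filing: 21 October 2006.
Base term: 21 October 2006 + 16 years → 21 October 2022.
Product Clearance Extension: +1679 days → 27 May 2027.
Interference Suspension Credit: +33 days → 29 June 2027.
Response Delay Deduction: −362 days → 2 July 2026.

July 2, 2026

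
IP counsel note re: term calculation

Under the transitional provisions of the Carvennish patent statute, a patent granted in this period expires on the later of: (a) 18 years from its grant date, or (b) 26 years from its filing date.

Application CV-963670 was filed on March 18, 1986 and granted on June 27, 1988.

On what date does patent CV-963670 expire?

(a) grant + 18 years → 27 June 2006.
(b) filing + 26 years → 18 March 2012.
Later of the two: 18 March 2012.

2012-03-18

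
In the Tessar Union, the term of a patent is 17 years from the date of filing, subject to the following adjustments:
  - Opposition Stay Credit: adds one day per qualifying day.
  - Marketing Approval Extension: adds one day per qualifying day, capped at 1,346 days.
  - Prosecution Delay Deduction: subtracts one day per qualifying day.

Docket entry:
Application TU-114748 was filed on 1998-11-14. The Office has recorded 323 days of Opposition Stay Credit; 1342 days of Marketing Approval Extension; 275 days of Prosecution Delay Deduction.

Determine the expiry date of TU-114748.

Base term: filing date + 17 years → 14 November 2015.
Opposition Stay Credit: +323 days → 2 October 2016.
Marketing Approval Extension: 1342 days (within the 1346-day cap) → +1342 days → 5 June 2020.
Prosecution Delay Deduction: −275 days → 4 September 2019.

September 4, 2019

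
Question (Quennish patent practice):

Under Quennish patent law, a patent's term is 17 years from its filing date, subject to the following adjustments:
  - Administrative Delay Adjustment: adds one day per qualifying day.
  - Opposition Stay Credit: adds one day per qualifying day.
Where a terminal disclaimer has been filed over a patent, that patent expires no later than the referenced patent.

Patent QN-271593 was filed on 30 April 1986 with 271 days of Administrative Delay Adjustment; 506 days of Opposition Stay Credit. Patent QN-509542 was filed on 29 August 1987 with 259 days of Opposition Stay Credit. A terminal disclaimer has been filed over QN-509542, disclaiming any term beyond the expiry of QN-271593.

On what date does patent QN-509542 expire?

Natural term of QN-509542:
  Base: filing + 17 years → 29 August 2004.
  Opposition Stay Credit: +259 days → 15 May 2005.
Expiry of referenced patent QN-271593:
  Base: filing + 17 years → 30 April 2003.
  Administrative Delay Adjustment: +271 days → 26 January 2004.
  Opposition Stay Credit: +506 days → 15 June 2005.
Terminal disclaimer: QN-509542 expires on the earlier of 15 May 2005 and 15 June 2005.

May 15, 2005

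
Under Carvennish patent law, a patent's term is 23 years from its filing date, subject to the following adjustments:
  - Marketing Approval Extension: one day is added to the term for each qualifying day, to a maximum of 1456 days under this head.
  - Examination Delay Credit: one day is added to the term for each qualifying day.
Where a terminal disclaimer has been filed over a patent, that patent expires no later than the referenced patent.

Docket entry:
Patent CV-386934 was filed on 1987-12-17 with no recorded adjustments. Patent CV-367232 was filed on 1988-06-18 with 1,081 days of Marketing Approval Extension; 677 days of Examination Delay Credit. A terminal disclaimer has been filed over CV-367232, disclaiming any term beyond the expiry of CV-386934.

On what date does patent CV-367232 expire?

Natural term of CV-367232:
  Base: filing + 23 years → 18 June 2011.
  Marketing Approval Extension: 1081 days (within the 1456-day cap) → +1081 days → 3 June 2014.
  Examination Delay Credit: +677 days → 10 April 2016.
Expiry of referenced patent CV-386934:
  Base: filing + 23 years → 17 December 2010.
Terminal disclaimer: CV-367232 expires on the earlier of 10 April 2016 and 17 December 2010.

2010-12-17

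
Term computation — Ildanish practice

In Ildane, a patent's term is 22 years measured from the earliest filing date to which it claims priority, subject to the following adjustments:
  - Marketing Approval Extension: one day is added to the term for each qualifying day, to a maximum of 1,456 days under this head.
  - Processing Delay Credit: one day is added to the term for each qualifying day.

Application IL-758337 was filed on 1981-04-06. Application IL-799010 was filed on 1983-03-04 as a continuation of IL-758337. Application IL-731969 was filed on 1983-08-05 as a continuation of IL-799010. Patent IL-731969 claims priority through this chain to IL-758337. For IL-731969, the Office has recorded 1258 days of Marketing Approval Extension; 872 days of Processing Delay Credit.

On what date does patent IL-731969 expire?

February 3, 2009

Earliest priority filing: 6 April 1981.
Base term: 6 April 1981 + 22 years → 6 April 2003.
Marketing Approval Extension: 1258 days (within the 1456-day cap) → +1258 days → 15 September 2006.
Processing Delay Credit: +872 days → 3 February 2009.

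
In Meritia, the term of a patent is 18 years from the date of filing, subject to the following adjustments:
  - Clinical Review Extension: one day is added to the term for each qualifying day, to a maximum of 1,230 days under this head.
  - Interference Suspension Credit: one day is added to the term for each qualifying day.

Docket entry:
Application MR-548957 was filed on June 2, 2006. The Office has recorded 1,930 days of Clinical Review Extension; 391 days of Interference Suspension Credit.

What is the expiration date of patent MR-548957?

2028-11-09

Base term: filing date + 18 years → 2 June 2024.
Clinical Review Extension: 1930 days claimed exceeds the 1230-day cap, so +1230 days → 15 October 2027.
Interference Suspension Credit: +391 days → 9 November 2028.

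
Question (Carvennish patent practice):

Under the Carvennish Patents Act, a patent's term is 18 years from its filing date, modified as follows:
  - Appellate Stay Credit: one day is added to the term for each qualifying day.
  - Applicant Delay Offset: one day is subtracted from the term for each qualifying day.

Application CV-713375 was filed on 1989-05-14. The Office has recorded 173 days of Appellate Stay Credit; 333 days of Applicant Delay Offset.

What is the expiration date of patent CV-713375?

2006-12-05

Base term: filing date + 18 years → 14 May 2007.
Appellate Stay Credit: +173 days → 3 November 2007.
Applicant Delay Offset: −333 days → 5 December 2006.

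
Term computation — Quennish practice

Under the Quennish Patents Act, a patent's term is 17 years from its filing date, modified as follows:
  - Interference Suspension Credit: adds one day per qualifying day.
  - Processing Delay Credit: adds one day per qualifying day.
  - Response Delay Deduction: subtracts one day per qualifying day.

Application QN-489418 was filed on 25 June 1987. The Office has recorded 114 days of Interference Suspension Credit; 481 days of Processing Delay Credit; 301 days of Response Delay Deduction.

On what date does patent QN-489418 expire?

Base term: filing date + 17 years → 25 June 2004.
Interference Suspension Credit: +114 days → 17 October 2004.
Processing Delay Credit: +481 days → 10 February 2006.
Response Delay Deduction: −301 days → 15 April 2005.

2005-04-15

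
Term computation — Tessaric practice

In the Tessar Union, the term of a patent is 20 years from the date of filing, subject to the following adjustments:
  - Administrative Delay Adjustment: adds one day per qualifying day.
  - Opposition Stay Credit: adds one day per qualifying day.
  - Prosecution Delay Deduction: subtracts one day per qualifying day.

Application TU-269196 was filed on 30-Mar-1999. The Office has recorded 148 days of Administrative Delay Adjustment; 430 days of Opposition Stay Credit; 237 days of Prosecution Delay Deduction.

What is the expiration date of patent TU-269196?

Base term: filing date + 20 years → 30 March 2019.
Administrative Delay Adjustment: +148 days → 25 August 2019.
Opposition Stay Credit: +430 days → 28 October 2020.
Prosecution Delay Deduction: −237 days → 5 March 2020.

2020-03-05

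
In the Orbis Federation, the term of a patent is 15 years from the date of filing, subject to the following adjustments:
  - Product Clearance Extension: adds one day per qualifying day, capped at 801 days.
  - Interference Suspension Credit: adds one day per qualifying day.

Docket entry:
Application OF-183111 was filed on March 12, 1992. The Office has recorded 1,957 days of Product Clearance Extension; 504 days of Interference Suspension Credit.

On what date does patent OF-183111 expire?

2010-10-07

Base term: filing date + 15 years → 12 March 2007.
Product Clearance Extension: 1957 days claimed exceeds the 801-day cap, so +801 days → 21 May 2009.
Interference Suspension Credit: +504 days → 7 October 2010.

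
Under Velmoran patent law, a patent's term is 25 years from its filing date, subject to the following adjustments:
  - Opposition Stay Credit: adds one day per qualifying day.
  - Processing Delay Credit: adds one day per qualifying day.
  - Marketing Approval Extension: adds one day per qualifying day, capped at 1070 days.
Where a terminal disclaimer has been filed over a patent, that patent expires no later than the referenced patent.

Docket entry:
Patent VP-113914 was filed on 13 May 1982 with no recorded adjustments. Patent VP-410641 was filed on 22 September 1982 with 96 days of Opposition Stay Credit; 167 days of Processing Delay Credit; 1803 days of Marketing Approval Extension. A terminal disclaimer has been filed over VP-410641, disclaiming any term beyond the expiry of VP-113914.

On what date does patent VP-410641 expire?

Natural term of VP-410641:
  Base: filing + 25 years → 22 September 2007.
  Opposition Stay Credit: +96 days → 27 December 2007.
  Processing Delay Credit: +167 days → 11 June 2008.
  Marketing Approval Extension: 1803 days claimed exceeds the 1070-day cap, so +1070 days → 17 May 2011.
Expiry of referenced patent VP-113914:
  Base: filing + 25 years → 13 May 2007.
Terminal disclaimer: VP-410641 expires on the earlier of 17 May 2011 and 13 May 2007.

May 13, 2007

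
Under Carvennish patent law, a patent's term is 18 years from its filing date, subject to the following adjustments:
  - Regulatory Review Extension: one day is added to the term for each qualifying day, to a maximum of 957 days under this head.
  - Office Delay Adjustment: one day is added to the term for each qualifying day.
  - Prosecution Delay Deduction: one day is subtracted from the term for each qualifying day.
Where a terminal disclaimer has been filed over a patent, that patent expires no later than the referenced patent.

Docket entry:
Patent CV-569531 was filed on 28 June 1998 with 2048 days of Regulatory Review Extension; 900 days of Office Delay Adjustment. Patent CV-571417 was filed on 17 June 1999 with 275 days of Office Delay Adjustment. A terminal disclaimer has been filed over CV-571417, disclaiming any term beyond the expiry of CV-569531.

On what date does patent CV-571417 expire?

2018-03-19

Natural term of CV-571417:
  Base: filing + 18 years → 17 June 2017.
  Office Delay Adjustment: +275 days → 19 March 2018.
Expiry of referenced patent CV-569531:
  Base: filing + 18 years → 28 June 2016.
  Regulatory Review Extension: 2048 days claimed exceeds the 957-day cap, so +957 days → 10 February 2019.
  Office Delay Adjustment: +900 days → 29 July 2021.
Terminal disclaimer: CV-571417 expires on the earlier of 19 March 2018 and 29 July 2021.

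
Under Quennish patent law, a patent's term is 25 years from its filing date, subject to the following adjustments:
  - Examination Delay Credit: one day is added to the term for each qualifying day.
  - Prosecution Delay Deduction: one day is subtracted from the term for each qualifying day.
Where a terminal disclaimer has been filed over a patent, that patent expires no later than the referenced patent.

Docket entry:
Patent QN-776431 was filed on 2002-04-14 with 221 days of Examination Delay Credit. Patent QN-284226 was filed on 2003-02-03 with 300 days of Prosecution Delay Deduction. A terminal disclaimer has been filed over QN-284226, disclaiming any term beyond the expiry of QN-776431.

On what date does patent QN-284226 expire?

Natural term of QN-284226:
  Base: filing + 25 years → 3 February 2028.
  Prosecution Delay Deduction: −300 days → 9 April 2027.
Expiry of referenced patent QN-776431:
  Base: filing + 25 years → 14 April 2027.
  Examination Delay Credit: +221 days → 21 November 2027.
Terminal disclaimer: QN-284226 expires on the earlier of 9 April 2027 and 21 November 2027.

April 9, 2027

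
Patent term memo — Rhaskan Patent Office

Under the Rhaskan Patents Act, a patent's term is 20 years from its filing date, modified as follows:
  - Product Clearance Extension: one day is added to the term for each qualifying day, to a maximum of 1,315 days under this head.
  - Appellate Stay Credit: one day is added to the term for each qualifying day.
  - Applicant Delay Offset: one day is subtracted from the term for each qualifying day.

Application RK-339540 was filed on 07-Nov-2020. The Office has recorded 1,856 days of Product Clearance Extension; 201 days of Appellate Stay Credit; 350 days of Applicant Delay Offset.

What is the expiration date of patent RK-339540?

January 17, 2044

Base term: filing date + 20 years → 7 November 2040.
Product Clearance Extension: 1856 days claimed exceeds the 1315-day cap, so +1315 days → 14 June 2044.
Appellate Stay Credit: +201 days → 1 January 2045.
Applicant Delay Offset: −350 days → 17 January 2044.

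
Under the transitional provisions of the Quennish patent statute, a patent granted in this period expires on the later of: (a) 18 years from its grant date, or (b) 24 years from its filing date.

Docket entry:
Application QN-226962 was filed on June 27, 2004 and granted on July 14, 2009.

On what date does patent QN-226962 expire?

June 27, 2028

(a) grant + 18 years → 14 July 2027.
(b) filing + 24 years → 27 June 2028.
Later of the two: 27 June 2028.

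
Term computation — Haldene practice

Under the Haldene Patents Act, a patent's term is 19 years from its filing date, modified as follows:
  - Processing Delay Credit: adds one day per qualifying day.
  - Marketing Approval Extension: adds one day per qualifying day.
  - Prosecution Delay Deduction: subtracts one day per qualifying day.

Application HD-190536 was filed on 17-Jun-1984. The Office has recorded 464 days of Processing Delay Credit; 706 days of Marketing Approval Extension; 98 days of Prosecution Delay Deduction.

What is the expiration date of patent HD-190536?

2006-05-24

Base term: filing date + 19 years → 17 June 2003.
Processing Delay Credit: +464 days → 23 September 2004.
Marketing Approval Extension: +706 days → 30 August 2006.
Prosecution Delay Deduction: −98 days → 24 May 2006.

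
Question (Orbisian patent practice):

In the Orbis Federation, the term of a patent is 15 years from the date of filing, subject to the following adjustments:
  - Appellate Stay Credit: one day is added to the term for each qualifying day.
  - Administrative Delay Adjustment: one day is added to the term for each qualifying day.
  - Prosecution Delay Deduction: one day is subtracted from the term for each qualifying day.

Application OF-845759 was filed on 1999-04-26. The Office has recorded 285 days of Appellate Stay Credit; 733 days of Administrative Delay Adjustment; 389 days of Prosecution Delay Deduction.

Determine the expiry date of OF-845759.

January 15, 2016

Base term: filing date + 15 years → 26 April 2014.
Appellate Stay Credit: +285 days → 5 February 2015.
Administrative Delay Adjustment: +733 days → 7 February 2017.
Prosecution Delay Deduction: −389 days → 15 January 2016.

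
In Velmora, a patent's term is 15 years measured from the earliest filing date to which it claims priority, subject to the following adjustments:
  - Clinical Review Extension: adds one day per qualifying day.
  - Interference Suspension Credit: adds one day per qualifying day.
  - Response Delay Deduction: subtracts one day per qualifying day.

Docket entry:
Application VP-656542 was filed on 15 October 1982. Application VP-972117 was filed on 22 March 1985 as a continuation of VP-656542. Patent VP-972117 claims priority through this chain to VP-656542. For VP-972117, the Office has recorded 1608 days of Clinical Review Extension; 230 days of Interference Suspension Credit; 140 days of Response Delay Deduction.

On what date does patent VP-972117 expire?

Earliest priority filing: 15 October 1982.
Base term: 15 October 1982 + 15 years → 15 October 1997.
Clinical Review Extension: +1608 days → 11 March 2002.
Interference Suspension Credit: +230 days → 27 October 2002.
Response Delay Deduction: −140 days → 9 June 2002.

June 9, 2002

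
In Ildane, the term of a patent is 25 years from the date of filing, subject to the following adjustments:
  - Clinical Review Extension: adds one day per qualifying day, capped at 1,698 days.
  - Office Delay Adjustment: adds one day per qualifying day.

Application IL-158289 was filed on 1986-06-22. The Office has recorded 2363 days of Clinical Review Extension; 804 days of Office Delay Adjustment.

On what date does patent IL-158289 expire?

2018-04-28

Base term: filing date + 25 years → 22 June 2011.
Clinical Review Extension: 2363 days claimed exceeds the 1698-day cap, so +1698 days → 14 February 2016.
Office Delay Adjustment: +804 days → 28 April 2018.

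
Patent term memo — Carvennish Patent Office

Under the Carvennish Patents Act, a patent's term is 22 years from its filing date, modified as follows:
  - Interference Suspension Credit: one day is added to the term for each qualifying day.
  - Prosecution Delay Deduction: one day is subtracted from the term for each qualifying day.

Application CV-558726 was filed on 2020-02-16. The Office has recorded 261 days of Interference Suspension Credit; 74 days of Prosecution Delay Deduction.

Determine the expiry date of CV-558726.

Base term: filing date + 22 years → 16 February 2042.
Interference Suspension Credit: +261 days → 4 November 2042.
Prosecution Delay Deduction: −74 days → 22 August 2042.

2042-08-22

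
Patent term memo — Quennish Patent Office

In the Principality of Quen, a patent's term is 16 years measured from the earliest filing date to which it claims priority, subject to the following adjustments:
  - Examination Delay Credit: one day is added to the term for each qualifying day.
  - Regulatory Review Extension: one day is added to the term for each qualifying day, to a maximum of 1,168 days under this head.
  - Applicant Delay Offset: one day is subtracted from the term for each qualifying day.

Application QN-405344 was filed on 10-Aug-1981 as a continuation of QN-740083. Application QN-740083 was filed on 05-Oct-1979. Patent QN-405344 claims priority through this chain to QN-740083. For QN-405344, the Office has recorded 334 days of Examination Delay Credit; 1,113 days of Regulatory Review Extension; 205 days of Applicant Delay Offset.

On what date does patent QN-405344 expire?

1999-02-28

Earliest priority filing: 5 October 1979.
Base term: 5 October 1979 + 16 years → 5 October 1995.
Examination Delay Credit: +334 days → 3 September 1996.
Regulatory Review Extension: 1113 days (within the 1168-day cap) → +1113 days → 21 September 1999.
Applicant Delay Offset: −205 days → 28 February 1999.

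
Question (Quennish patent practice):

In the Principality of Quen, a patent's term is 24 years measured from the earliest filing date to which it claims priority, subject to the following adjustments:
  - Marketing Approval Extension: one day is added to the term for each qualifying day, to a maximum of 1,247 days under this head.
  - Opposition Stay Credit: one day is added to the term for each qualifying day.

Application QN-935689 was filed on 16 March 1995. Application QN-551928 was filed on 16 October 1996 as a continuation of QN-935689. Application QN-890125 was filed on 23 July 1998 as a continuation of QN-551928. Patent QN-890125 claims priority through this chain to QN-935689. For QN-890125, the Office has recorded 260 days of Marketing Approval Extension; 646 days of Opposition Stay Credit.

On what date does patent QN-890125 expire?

2021-09-07

Earliest priority filing: 16 March 1995.
Base term: 16 March 1995 + 24 years → 16 March 2019.
Marketing Approval Extension: 260 days (within the 1247-day cap) → +260 days → 1 December 2019.
Opposition Stay Credit: +646 days → 7 September 2021.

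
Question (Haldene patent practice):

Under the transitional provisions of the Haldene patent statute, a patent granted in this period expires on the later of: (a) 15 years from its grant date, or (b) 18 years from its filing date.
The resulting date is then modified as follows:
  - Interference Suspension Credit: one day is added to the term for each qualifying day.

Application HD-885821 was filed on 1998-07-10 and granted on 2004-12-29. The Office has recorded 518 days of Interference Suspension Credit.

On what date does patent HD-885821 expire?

(a) grant + 15 years → 29 December 2019.
(b) filing + 18 years → 10 July 2016.
Later of the two: 29 December 2019.
Interference Suspension Credit: +518 days → 30 May 2021.

May 30, 2021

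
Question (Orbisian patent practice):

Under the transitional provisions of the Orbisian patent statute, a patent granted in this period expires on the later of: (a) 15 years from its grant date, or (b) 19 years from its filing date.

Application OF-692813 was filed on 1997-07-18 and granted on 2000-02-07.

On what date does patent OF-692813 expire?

(a) grant + 15 years → 7 February 2015.
(b) filing + 19 years → 18 July 2016.
Later of the two: 18 July 2016.

July 18, 2016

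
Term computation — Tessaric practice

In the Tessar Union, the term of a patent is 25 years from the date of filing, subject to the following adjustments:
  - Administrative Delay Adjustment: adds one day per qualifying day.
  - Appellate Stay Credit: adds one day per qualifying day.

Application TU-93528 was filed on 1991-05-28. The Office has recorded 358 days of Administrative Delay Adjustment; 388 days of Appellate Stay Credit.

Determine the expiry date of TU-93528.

Base term: filing date + 25 years → 28 May 2016.
Administrative Delay Adjustment: +358 days → 21 May 2017.
Appellate Stay Credit: +388 days → 13 June 2018.

2018-06-13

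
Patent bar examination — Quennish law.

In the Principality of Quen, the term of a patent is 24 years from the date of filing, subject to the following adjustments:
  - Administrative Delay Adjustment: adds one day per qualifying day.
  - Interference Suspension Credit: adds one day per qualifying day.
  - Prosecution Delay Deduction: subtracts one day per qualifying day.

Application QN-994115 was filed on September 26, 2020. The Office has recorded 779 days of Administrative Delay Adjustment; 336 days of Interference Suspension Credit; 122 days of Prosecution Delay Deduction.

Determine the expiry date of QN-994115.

June 16, 2047

Base term: filing date + 24 years → 26 September 2044.
Administrative Delay Adjustment: +779 days → 14 November 2046.
Interference Suspension Credit: +336 days → 16 October 2047.
Prosecution Delay Deduction: −122 days → 16 June 2047.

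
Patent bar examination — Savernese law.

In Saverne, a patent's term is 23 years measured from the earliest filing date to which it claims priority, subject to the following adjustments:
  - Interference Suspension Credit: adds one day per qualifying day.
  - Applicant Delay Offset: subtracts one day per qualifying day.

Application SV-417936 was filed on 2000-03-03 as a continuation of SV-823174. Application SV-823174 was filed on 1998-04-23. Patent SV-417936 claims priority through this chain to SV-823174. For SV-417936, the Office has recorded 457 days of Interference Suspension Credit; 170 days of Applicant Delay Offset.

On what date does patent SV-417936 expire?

Earliest priority filing: 23 April 1998.
Base term: 23 April 1998 + 23 years → 23 April 2021.
Interference Suspension Credit: +457 days → 24 July 2022.
Applicant Delay Offset: −170 days → 4 February 2022.

2022-02-04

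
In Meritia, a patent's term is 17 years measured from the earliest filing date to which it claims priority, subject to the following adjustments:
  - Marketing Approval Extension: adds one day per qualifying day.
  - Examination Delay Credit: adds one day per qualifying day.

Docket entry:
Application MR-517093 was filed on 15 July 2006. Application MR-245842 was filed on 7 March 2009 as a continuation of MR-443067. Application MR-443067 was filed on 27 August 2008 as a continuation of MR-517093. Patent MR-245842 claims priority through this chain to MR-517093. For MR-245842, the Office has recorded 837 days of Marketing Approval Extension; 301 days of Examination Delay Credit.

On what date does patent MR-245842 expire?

August 26, 2026

Earliest priority filing: 15 July 2006.
Base term: 15 July 2006 + 17 years → 15 July 2023.
Marketing Approval Extension: +837 days → 29 October 2025.
Examination Delay Credit: +301 days → 26 August 2026.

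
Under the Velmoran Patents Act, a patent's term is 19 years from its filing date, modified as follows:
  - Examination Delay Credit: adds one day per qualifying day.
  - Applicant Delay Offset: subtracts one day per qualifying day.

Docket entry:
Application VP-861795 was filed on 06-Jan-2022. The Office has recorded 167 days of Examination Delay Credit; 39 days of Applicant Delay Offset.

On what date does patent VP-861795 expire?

May 14, 2041

Base term: filing date + 19 years → 6 January 2041.
Examination Delay Credit: +167 days → 22 June 2041.
Applicant Delay Offset: −39 days → 14 May 2041.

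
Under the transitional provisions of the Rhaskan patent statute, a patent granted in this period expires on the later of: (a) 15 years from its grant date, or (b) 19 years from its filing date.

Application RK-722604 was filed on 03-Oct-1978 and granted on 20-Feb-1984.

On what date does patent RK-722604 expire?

(a) grant + 15 years → 20 February 1999.
(b) filing + 19 years → 3 October 1997.
Later of the two: 20 February 1999.

February 20, 1999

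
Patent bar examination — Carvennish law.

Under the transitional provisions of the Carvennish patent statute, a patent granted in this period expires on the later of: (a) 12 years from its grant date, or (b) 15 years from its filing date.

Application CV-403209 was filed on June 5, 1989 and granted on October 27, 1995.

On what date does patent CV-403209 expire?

2007-10-27

(a) grant + 12 years → 27 October 2007.
(b) filing + 15 years → 5 June 2004.
Later of the two: 27 October 2007.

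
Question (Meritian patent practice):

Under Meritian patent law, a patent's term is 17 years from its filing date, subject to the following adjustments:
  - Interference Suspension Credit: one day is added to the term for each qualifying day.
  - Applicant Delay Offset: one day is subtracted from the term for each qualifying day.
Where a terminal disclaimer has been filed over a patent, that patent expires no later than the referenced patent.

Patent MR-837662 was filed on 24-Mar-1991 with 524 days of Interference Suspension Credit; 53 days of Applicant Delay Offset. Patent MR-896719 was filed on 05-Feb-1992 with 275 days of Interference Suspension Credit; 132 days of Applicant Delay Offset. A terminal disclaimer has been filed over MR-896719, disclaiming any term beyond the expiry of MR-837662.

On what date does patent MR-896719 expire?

Natural term of MR-896719:
  Base: filing + 17 years → 5 February 2009.
  Interference Suspension Credit: +275 days → 7 November 2009.
  Applicant Delay Offset: −132 days → 28 June 2009.
Expiry of referenced patent MR-837662:
  Base: filing + 17 years → 24 March 2008.
  Interference Suspension Credit: +524 days → 30 August 2009.
  Applicant Delay Offset: −53 days → 8 July 2009.
Terminal disclaimer: MR-896719 expires on the earlier of 28 June 2009 and 8 July 2009.

June 28, 2009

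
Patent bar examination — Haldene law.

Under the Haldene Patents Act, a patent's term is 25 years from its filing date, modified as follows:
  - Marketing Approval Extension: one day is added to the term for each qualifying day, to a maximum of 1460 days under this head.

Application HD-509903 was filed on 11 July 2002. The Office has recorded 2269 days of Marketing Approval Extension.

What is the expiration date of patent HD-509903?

Base term: filing date + 25 years → 11 July 2027.
Marketing Approval Extension: 2269 days claimed exceeds the 1460-day cap, so +1460 days → 10 July 2031.

July 10, 2031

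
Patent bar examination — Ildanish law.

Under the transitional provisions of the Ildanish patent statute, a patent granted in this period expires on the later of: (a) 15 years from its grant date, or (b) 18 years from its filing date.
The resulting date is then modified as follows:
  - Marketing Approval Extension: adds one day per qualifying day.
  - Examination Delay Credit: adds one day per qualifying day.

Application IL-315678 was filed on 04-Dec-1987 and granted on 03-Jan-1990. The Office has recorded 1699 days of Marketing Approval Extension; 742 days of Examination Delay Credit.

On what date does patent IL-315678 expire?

August 10, 2012

(a) grant + 15 years → 3 January 2005.
(b) filing + 18 years → 4 December 2005.
Later of the two: 4 December 2005.
Marketing Approval Extension: +1699 days → 30 July 2010.
Examination Delay Credit: +742 days → 10 August 2012.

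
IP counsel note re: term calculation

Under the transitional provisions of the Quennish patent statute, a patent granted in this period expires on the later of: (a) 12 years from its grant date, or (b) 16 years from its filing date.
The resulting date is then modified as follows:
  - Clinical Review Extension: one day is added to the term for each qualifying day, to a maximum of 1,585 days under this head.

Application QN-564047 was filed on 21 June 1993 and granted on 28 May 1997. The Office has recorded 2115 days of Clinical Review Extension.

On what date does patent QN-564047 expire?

(a) grant + 12 years → 28 May 2009.
(b) filing + 16 years → 21 June 2009.
Later of the two: 21 June 2009.
Clinical Review Extension: 2115 days claimed exceeds the 1585-day cap, so +1585 days → 23 October 2013.

October 23, 2013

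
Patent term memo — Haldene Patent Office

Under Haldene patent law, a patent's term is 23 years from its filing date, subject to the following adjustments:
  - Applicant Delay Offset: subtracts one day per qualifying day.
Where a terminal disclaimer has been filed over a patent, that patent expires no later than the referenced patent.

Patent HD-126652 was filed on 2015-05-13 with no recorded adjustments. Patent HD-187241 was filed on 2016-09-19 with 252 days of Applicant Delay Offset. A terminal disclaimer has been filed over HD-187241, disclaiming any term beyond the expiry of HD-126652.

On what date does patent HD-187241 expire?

Natural term of HD-187241:
  Base: filing + 23 years → 19 September 2039.
  Applicant Delay Offset: −252 days → 10 January 2039.
Expiry of referenced patent HD-126652:
  Base: filing + 23 years → 13 May 2038.
Terminal disclaimer: HD-187241 expires on the earlier of 10 January 2039 and 13 May 2038.

May 13, 2038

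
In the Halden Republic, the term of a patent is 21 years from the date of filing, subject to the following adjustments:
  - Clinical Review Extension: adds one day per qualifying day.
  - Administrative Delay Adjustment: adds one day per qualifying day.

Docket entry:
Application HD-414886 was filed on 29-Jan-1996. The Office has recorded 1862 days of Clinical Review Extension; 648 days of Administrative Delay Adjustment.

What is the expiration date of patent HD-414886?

2023-12-14

Base term: filing date + 21 years → 29 January 2017.
Clinical Review Extension: +1862 days → 6 March 2022.
Administrative Delay Adjustment: +648 days → 14 December 2023.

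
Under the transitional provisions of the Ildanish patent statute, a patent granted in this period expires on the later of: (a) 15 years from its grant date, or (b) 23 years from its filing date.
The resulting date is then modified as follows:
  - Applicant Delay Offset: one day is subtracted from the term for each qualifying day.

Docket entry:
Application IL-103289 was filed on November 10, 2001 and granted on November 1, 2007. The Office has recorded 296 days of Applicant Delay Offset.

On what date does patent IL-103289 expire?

(a) grant + 15 years → 1 November 2022.
(b) filing + 23 years → 10 November 2024.
Later of the two: 10 November 2024.
Applicant Delay Offset: −296 days → 19 January 2024.

January 19, 2024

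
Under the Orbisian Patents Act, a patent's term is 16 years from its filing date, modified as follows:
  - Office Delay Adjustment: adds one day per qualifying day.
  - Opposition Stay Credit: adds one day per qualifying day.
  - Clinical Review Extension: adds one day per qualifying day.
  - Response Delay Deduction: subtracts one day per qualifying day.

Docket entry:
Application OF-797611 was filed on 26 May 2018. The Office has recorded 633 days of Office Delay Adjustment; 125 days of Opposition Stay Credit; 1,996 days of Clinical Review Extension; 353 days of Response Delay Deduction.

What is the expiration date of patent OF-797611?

Base term: filing date + 16 years → 26 May 2034.
Office Delay Adjustment: +633 days → 18 February 2036.
Opposition Stay Credit: +125 days → 22 June 2036.
Clinical Review Extension: +1996 days → 9 December 2041.
Response Delay Deduction: −353 days → 21 December 2040.

2040-12-21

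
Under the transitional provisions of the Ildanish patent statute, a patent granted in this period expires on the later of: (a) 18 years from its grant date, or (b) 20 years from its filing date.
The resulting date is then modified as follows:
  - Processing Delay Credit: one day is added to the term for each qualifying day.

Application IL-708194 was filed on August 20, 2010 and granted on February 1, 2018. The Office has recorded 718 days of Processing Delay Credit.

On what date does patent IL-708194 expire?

(a) grant + 18 years → 1 February 2036.
(b) filing + 20 years → 20 August 2030.
Later of the two: 1 February 2036.
Processing Delay Credit: +718 days → 19 January 2038.

January 19, 2038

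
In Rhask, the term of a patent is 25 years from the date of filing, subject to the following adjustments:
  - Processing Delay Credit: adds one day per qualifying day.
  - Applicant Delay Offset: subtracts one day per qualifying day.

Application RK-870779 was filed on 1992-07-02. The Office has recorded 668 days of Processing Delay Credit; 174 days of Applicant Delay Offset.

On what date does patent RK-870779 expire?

Base term: filing date + 25 years → 2 July 2017.
Processing Delay Credit: +668 days → 1 May 2019.
Applicant Delay Offset: −174 days → 8 November 2018.

2018-11-08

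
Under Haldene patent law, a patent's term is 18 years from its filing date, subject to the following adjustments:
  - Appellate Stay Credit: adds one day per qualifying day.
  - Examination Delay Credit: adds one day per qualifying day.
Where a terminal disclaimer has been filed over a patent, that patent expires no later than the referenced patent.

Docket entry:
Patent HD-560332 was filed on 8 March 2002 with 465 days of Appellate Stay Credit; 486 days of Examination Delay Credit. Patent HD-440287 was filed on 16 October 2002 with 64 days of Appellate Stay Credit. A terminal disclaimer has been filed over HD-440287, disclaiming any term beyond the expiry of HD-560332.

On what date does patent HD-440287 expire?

2020-12-19

Natural term of HD-440287:
  Base: filing + 18 years → 16 October 2020.
  Appellate Stay Credit: +64 days → 19 December 2020.
Expiry of referenced patent HD-560332:
  Base: filing + 18 years → 8 March 2020.
  Appellate Stay Credit: +465 days → 16 June 2021.
  Examination Delay Credit: +486 days → 15 October 2022.
Terminal disclaimer: HD-440287 expires on the earlier of 19 December 2020 and 15 October 2022.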